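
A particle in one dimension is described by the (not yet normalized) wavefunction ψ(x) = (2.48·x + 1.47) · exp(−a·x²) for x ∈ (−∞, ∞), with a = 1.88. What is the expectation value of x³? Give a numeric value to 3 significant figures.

0.130

⟨x³⟩ = ∫ x³·|ψ|² dx / ∫|ψ|² dx (integrals over the domain).
Expand each integrand as polynomial × e^(−2ax²) and use ∫x^(2j)·e^(−2ax²) dx = (2j−1)!!/(4a)^j · √(π/(2a)), odd powers → 0; here √(π/(2a)) = 0.91407.
State is unnormalized: ∫|ψ|² dx = 2.7228, and ∫ψ*·x³·ψ dx = 0.35356, so ⟨x³⟩ = 0.35356 / 2.7228.
⟨x³⟩ = 0.12985.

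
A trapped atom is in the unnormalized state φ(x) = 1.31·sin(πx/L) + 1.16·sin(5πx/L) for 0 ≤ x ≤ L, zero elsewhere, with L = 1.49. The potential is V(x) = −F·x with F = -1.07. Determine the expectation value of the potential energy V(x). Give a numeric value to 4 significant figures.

⟨V⟩ = ∫ V(x)·|φ|² dx / ∫|φ|² dx.
On 0 ≤ x ≤ L (j ≠ l): ∫sin²(jπx/L) dx = L/2, ∫sin(jπx/L)·sin(lπx/L) dx = 0; diagonal moments ∫x·sin²(jπx/L) dx = L²/4, ∫x²·sin²(jπx/L) dx = L³·(1/6 − 1/(4j²π²)); cross terms ∫x·sin(jπx/L)·sin(lπx/L) dx = 0 for j + l even and −4jlL²/(π²(j² − l²)²) for j + l odd, ∫x²·sin(jπx/L)·sin(lπx/L) dx = (−1)^(j+l)·4jlL³/(π²(j² − l²)²); higher powers the same way via product-to-sum and parts.
State is unnormalized: ∫|φ|² dx = 2.2810, and ∫φ*·V(x)·φ dx = 1.8183, so ⟨V⟩ = 1.8183 / 2.2810.
⟨V⟩ = 0.79715.

0.7972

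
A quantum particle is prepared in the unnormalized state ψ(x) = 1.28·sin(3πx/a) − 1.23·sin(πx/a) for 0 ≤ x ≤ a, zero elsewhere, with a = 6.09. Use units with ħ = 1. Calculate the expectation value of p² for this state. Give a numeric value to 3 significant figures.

p² ψ = −ħ² d²ψ/dx²; ⟨p²⟩ = −ħ² ∫ ψ*·ψ'' dx / ∫|ψ|² dx.
d²/dx² sin(jπx/a) = −(jπ/a)²·sin(jπx/a); on 0 ≤ x ≤ a, ∫sin²(jπx/a) dx = a/2 and ∫sin(jπx/a)·sin(lπx/a) dx = 0 for j ≠ l, so only diagonal terms survive in ∫|ψ|² and ∫ψ·ψ″; ∫ψ·ψ′ dx = [ψ²/2] between the walls = 0.
State is unnormalized: ∫|ψ|² dx = 9.5957, and ∫ψ*·(−ħ² ψ'') dx = 13.174, so ⟨p²⟩ = 13.174 / 9.5957.
⟨p²⟩ = 1.3730.

1.37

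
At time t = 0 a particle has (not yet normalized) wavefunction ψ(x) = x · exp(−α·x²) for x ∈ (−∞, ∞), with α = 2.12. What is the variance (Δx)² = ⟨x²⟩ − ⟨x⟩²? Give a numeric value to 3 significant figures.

Compute ⟨x⟩ and ⟨x²⟩ separately, then (Δx)² = ⟨x²⟩ − ⟨x⟩².
Expand each integrand as polynomial × e^(−2αx²) and use ∫x^(2j)·e^(−2αx²) dx = (2j−1)!!/(4α)^j · √(π/(2α)), odd powers → 0; here √(π/(2α)) = 0.86078.
Normalization: ∫|ψ|² dx = 0.10151.
⟨x⟩ = 0.0000 and ⟨x²⟩ = 0.35377.
(Δx)² = 0.35377 − (0.0000)² = 0.35377.

0.354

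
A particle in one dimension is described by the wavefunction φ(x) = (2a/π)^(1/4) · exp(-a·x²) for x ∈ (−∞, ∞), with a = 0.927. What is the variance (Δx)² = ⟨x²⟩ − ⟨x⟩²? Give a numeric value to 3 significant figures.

0.270

Compute ⟨x⟩ and ⟨x²⟩ separately, then (Δx)² = ⟨x²⟩ − ⟨x⟩².
Gaussian moments: ∫x^(2j)·e^(−2ax²) dx = (2j−1)!!/(4a)^j · √(π/(2a)), odd powers integrate to 0; here √(π/(2a)) = 1.3017.
⟨x⟩ = 0.0000 and ⟨x²⟩ = 0.26969.
(Δx)² = 0.26969 − (0.0000)² = 0.26969.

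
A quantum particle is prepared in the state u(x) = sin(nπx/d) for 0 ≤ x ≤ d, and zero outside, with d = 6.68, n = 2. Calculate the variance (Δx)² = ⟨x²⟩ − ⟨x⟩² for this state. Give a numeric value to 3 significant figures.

Compute ⟨x⟩ and ⟨x²⟩ separately, then (Δx)² = ⟨x²⟩ − ⟨x⟩².
With sin²θ = (1 − cos2θ)/2 on 0 ≤ x ≤ d: ∫sin²(nπx/d) dx = d/2, ∫x·sin²(nπx/d) dx = d²/4, ∫x²·sin²(nπx/d) dx = d³·(1/6 − 1/(4n²π²)); higher powers xᵏ the same way, integrating xᵏ·cos(2nπx/d) by parts.
Normalization: ∫|u|² dx = 3.3400.
⟨x⟩ = 3.3400 and ⟨x²⟩ = 14.309.
(Δx)² = 14.309 − (3.3400)² = 3.1534.

3.15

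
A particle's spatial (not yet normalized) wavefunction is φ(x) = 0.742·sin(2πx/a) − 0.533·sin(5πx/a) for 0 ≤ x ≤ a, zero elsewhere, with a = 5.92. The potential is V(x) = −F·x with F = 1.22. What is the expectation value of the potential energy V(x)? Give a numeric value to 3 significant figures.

⟨V⟩ = ∫ V(x)·|φ|² dx / ∫|φ|² dx.
On 0 ≤ x ≤ a (j ≠ l): ∫sin²(jπx/a) dx = a/2, ∫sin(jπx/a)·sin(lπx/a) dx = 0; diagonal moments ∫x·sin²(jπx/a) dx = a²/4, ∫x²·sin²(jπx/a) dx = a³·(1/6 − 1/(4j²π²)); cross terms ∫x·sin(jπx/a)·sin(lπx/a) dx = 0 for j + l even and −4jla²/(π²(j² − l²)²) for j + l odd, ∫x²·sin(jπx/a)·sin(lπx/a) dx = (−1)^(j+l)·4jla³/(π²(j² − l²)²); higher powers the same way via product-to-sum and parts.
State is unnormalized: ∫|φ|² dx = 2.4706, and ∫φ*·V(x)·φ dx = -9.2325, so ⟨V⟩ = -9.2325 / 2.4706.
⟨V⟩ = -3.7370.

-3.74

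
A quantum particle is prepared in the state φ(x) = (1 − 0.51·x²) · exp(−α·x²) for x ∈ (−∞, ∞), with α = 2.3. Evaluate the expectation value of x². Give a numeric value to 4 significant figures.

0.08633

⟨x²⟩ = ∫ x²·|φ|² dx / ∫|φ|² dx (integrals over the domain).
Expand each integrand as polynomial × e^(−2αx²) and use ∫x^(2j)·e^(−2αx²) dx = (2j−1)!!/(4α)^j · √(π/(2α)), odd powers → 0; here √(π/(2α)) = 0.82641.
State is unnormalized: ∫|φ|² dx = 0.74241, and ∫φ*·x²·φ dx = 0.064091, so ⟨x²⟩ = 0.064091 / 0.74241.
⟨x²⟩ = 0.086328.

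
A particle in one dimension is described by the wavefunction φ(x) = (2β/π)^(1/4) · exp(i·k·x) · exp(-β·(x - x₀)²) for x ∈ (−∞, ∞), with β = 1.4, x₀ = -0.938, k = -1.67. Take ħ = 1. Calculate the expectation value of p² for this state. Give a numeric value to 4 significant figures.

4.189

p² φ = −ħ² d²φ/dx²; ⟨p²⟩ = −ħ² ∫ φ*·φ'' dx.
Gaussian moments (u = x − x₀): ∫u^(2j)·e^(−2βu²) du = (2j−1)!!/(4β)^j · √(π/(2β)), odd powers integrate to 0; here √(π/(2β)) = 1.0592. Derivatives: φ′ = (ik − 2βu)·φ, φ″ = ((ik − 2βu)² − 2β)·φ; the odd-in-u pieces drop out.
⟨p²⟩ = 4.1889.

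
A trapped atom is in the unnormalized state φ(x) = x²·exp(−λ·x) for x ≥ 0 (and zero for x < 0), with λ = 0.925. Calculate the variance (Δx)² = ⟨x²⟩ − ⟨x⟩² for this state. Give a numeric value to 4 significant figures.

Compute ⟨x⟩ and ⟨x²⟩ separately, then (Δx)² = ⟨x²⟩ − ⟨x⟩².
Every integrand reduces to terms xʲ·e^(−2λx) on [0, ∞); use ∫₀^∞ xʲ·e^(−2λx) dx = j!/(2λ)^(j+1).
Normalization: ∫|φ|² dx = 1.1075.
⟨x⟩ = 2.7027 and ⟨x²⟩ = 8.7655.
(Δx)² = 8.7655 − (2.7027)² = 1.4609.

1.461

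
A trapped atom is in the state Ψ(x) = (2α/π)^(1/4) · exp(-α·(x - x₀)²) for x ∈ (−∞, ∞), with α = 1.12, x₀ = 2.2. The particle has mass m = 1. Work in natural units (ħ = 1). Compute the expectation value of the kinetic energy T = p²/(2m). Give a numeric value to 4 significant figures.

T = −(ħ²/2m) d²/dx², so ⟨T⟩ = −(ħ²/2m) ∫ Ψ*·Ψ'' dx; with m = 1.
Gaussian moments (u = x − x₀): ∫u^(2j)·e^(−2αu²) du = (2j−1)!!/(4α)^j · √(π/(2α)), odd powers integrate to 0; here √(π/(2α)) = 1.1843. Derivatives: d/dx e^(−αu²) = −2αu·e^(−αu²), d²/dx² e^(−αu²) = (4α²u² − 2α)·e^(−αu²).
⟨T⟩ = 0.56000.

0.5600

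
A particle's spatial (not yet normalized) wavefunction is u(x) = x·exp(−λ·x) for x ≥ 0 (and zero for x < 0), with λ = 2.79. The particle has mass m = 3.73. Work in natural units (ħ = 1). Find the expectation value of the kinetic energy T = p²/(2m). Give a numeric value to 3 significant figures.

T = −(ħ²/2m) d²/dx², so ⟨T⟩ = −(ħ²/2m) ∫ u*·u'' dx / ∫|u|² dx; with m = 3.73.
Differentiate x·exp(−λ·x) with the product rule; every integrand then reduces to terms xʲ·e^(−2λx) on [0, ∞), with ∫₀^∞ xʲ·e^(−2λx) dx = j!/(2λ)^(j+1).
State is unnormalized: ∫|u|² dx = 0.011511, and ∫u*·(−ħ²/2m · u'') dx = 0.012011, so ⟨T⟩ = 0.012011 / 0.011511.
⟨T⟩ = 1.0434.

1.04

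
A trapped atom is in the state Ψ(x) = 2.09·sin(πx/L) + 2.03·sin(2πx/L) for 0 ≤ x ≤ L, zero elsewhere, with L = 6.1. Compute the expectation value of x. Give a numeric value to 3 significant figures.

⟨x⟩ = ∫ x·|Ψ|² dx / ∫|Ψ|² dx (integrals over the domain).
On 0 ≤ x ≤ L (j ≠ l): ∫sin²(jπx/L) dx = L/2, ∫sin(jπx/L)·sin(lπx/L) dx = 0; diagonal moments ∫x·sin²(jπx/L) dx = L²/4, ∫x²·sin²(jπx/L) dx = L³·(1/6 − 1/(4j²π²)); cross terms ∫x·sin(jπx/L)·sin(lπx/L) dx = 0 for j + l even and −4jlL²/(π²(j² − l²)²) for j + l odd, ∫x²·sin(jπx/L)·sin(lπx/L) dx = (−1)^(j+l)·4jlL³/(π²(j² − l²)²); higher powers the same way via product-to-sum and parts.
State is unnormalized: ∫|Ψ|² dx = 25.891, and ∫Ψ*·x·Ψ dx = 50.532, so ⟨x⟩ = 50.532 / 25.891.
⟨x⟩ = 1.9517.

1.95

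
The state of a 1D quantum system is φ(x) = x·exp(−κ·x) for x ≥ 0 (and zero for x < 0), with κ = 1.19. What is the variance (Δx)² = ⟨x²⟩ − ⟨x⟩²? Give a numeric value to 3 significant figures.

0.530

Compute ⟨x⟩ and ⟨x²⟩ separately, then (Δx)² = ⟨x²⟩ − ⟨x⟩².
Every integrand reduces to terms xʲ·e^(−2κx) on [0, ∞); use ∫₀^∞ xʲ·e^(−2κx) dx = j!/(2κ)^(j+1).
Normalization: ∫|φ|² dx = 0.14835.
⟨x⟩ = 1.2605 and ⟨x²⟩ = 2.1185.
(Δx)² = 2.1185 − (1.2605)² = 0.52962.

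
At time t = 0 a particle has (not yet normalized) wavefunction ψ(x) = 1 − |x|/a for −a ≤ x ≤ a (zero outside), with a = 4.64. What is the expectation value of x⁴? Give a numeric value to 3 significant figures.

⟨x⁴⟩ = ∫ x⁴·|ψ|² dx / ∫|ψ|² dx (integrals over the domain).
ψ is even, so ∫ over [−a, a] = 2∫₀ᵃ with ψ = 1 − x/a there: ∫₀ᵃ (1 − x/a)² dx = a/3, ∫₀ᵃ x²(1 − x/a)² dx = a³/30, ∫₀ᵃ x⁴(1 − x/a)² dx = a⁵/105.
State is unnormalized: ∫|ψ|² dx = 3.0933, and ∫ψ*·x⁴·ψ dx = 40.967, so ⟨x⁴⟩ = 40.967 / 3.0933.
⟨x⁴⟩ = 13.244.

13.2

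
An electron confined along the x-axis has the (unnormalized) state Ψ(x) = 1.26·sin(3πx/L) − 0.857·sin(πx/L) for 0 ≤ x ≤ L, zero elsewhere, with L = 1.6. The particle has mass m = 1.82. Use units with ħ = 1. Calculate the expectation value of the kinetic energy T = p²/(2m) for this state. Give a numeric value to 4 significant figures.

6.852

T = −(ħ²/2m) d²/dx², so ⟨T⟩ = −(ħ²/2m) ∫ Ψ*·Ψ'' dx / ∫|Ψ|² dx; with m = 1.82.
d²/dx² sin(jπx/L) = −(jπ/L)²·sin(jπx/L); on 0 ≤ x ≤ L, ∫sin²(jπx/L) dx = L/2 and ∫sin(jπx/L)·sin(lπx/L) dx = 0 for j ≠ l, so only diagonal terms survive in ∫|Ψ|² and ∫Ψ·Ψ″; ∫Ψ·Ψ′ dx = [Ψ²/2] between the walls = 0.
State is unnormalized: ∫|Ψ|² dx = 1.8576, and ∫Ψ*·(−ħ²/2m · Ψ'') dx = 12.729, so ⟨T⟩ = 12.729 / 1.8576.
⟨T⟩ = 6.8523.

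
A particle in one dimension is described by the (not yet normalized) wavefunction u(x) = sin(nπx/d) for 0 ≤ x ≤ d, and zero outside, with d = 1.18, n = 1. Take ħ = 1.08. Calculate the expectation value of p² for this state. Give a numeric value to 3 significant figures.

p² u = −ħ² d²u/dx²; ⟨p²⟩ = −ħ² ∫ u*·u'' dx / ∫|u|² dx.
d/dx sin(nπx/d) = (nπ/d)·cos(nπx/d) and d²/dx² sin(nπx/d) = −(nπ/d)²·sin(nπx/d); on 0 ≤ x ≤ d, ∫sin²(nπx/d) dx = d/2 and ∫sin(nπx/d)·cos(nπx/d) dx = 0.
State is unnormalized: ∫|u|² dx = 0.59000, and ∫u*·(−ħ² u'') dx = 4.8779, so ⟨p²⟩ = 4.8779 / 0.59000.
⟨p²⟩ = 8.2677.

8.27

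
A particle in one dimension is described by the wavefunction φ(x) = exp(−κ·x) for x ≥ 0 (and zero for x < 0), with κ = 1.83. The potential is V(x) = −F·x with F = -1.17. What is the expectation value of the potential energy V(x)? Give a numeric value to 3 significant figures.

0.320

⟨V⟩ = ∫ V(x)·|φ|² dx / ∫|φ|² dx.
Every integrand reduces to terms xʲ·e^(−2κx) on [0, ∞); use ∫₀^∞ xʲ·e^(−2κx) dx = j!/(2κ)^(j+1).
State is unnormalized: ∫|φ|² dx = 0.27322, and ∫φ*·V(x)·φ dx = 0.087342, so ⟨V⟩ = 0.087342 / 0.27322.
⟨V⟩ = 0.31967.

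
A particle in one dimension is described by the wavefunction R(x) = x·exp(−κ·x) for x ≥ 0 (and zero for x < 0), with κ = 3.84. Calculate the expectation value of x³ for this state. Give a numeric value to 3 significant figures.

⟨x³⟩ = ∫ x³·|R|² dx / ∫|R|² dx (integrals over the domain).
Every integrand reduces to terms xʲ·e^(−2κx) on [0, ∞); use ∫₀^∞ xʲ·e^(−2κx) dx = j!/(2κ)^(j+1).
State is unnormalized: ∫|R|² dx = 0.0044152, and ∫R*·x³·R dx = 0.00058481, so ⟨x³⟩ = 0.00058481 / 0.0044152.
⟨x³⟩ = 0.13245.

0.132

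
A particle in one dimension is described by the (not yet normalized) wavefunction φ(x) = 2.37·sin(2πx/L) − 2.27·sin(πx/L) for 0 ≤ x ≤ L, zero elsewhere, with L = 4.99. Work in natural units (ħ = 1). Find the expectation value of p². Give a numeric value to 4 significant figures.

p² φ = −ħ² d²φ/dx²; ⟨p²⟩ = −ħ² ∫ φ*·φ'' dx / ∫|φ|² dx.
d²/dx² sin(jπx/L) = −(jπ/L)²·sin(jπx/L); on 0 ≤ x ≤ L, ∫sin²(jπx/L) dx = L/2 and ∫sin(jπx/L)·sin(lπx/L) dx = 0 for j ≠ l, so only diagonal terms survive in ∫|φ|² and ∫φ·φ″; ∫φ·φ′ dx = [φ²/2] between the walls = 0.
State is unnormalized: ∫|φ|² dx = 26.871, and ∫φ*·(−ħ² φ'') dx = 27.315, so ⟨p²⟩ = 27.315 / 26.871.
⟨p²⟩ = 1.0165.

1.017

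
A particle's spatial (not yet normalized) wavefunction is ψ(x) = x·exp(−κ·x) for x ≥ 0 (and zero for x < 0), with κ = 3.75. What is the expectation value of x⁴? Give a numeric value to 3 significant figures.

⟨x⁴⟩ = ∫ x⁴·|ψ|² dx / ∫|ψ|² dx (integrals over the domain).
Every integrand reduces to terms xʲ·e^(−2κx) on [0, ∞); use ∫₀^∞ xʲ·e^(−2κx) dx = j!/(2κ)^(j+1).
State is unnormalized: ∫|ψ|² dx = 0.0047407, and ∫ψ*·x⁴·ψ dx = 0.00053939, so ⟨x⁴⟩ = 0.00053939 / 0.0047407.
⟨x⁴⟩ = 0.11378.

0.114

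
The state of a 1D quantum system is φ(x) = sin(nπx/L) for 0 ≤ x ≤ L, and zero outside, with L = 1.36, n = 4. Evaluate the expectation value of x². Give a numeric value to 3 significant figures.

0.611

⟨x²⟩ = ∫ x²·|φ|² dx / ∫|φ|² dx (integrals over the domain).
With sin²θ = (1 − cos2θ)/2 on 0 ≤ x ≤ L: ∫sin²(nπx/L) dx = L/2, ∫x·sin²(nπx/L) dx = L²/4, ∫x²·sin²(nπx/L) dx = L³·(1/6 − 1/(4n²π²)); higher powers xᵏ the same way, integrating xᵏ·cos(2nπx/L) by parts.
State is unnormalized: ∫|φ|² dx = 0.68000, and ∫φ*·x²·φ dx = 0.41526, so ⟨x²⟩ = 0.41526 / 0.68000.
⟨x²⟩ = 0.61068.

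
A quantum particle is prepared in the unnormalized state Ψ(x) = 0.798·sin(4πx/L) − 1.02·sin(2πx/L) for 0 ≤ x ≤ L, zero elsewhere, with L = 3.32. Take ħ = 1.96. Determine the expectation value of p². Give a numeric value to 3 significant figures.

p² Ψ = −ħ² d²Ψ/dx²; ⟨p²⟩ = −ħ² ∫ Ψ*·Ψ'' dx / ∫|Ψ|² dx.
d²/dx² sin(jπx/L) = −(jπ/L)²·sin(jπx/L); on 0 ≤ x ≤ L, ∫sin²(jπx/L) dx = L/2 and ∫sin(jπx/L)·sin(lπx/L) dx = 0 for j ≠ l, so only diagonal terms survive in ∫|Ψ|² and ∫Ψ·Ψ″; ∫Ψ·Ψ′ dx = [Ψ²/2] between the walls = 0.
State is unnormalized: ∫|Ψ|² dx = 2.7842, and ∫Ψ*·(−ħ² Ψ'') dx = 81.943, so ⟨p²⟩ = 81.943 / 2.7842.
⟨p²⟩ = 29.432.

29.4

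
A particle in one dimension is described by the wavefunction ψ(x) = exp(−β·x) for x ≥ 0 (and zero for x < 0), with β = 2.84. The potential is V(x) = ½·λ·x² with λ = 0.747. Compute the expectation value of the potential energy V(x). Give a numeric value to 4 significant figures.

⟨V⟩ = ∫ V(x)·|ψ|² dx / ∫|ψ|² dx.
Every integrand reduces to terms xʲ·e^(−2βx) on [0, ∞); use ∫₀^∞ xʲ·e^(−2βx) dx = j!/(2β)^(j+1).
State is unnormalized: ∫|ψ|² dx = 0.17606, and ∫ψ*·V(x)·ψ dx = 0.0040764, so ⟨V⟩ = 0.0040764 / 0.17606.
⟨V⟩ = 0.023154.

0.02315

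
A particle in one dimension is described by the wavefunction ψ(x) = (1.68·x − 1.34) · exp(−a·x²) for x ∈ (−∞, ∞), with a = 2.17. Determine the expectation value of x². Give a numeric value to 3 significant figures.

0.151

⟨x²⟩ = ∫ x²·|ψ|² dx / ∫|ψ|² dx (integrals over the domain).
Expand each integrand as polynomial × e^(−2ax²) and use ∫x^(2j)·e^(−2ax²) dx = (2j−1)!!/(4a)^j · √(π/(2a)), odd powers → 0; here √(π/(2a)) = 0.85081.
State is unnormalized: ∫|ψ|² dx = 1.8044, and ∫ψ*·x²·ψ dx = 0.27162, so ⟨x²⟩ = 0.27162 / 1.8044.
⟨x²⟩ = 0.15054.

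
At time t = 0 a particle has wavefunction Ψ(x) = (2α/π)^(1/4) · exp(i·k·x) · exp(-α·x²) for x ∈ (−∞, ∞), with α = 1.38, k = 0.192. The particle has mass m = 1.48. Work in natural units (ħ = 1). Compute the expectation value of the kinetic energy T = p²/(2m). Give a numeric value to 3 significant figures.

T = −(ħ²/2m) d²/dx², so ⟨T⟩ = −(ħ²/2m) ∫ Ψ*·Ψ'' dx; with m = 1.48.
Gaussian moments: ∫x^(2j)·e^(−2αx²) dx = (2j−1)!!/(4α)^j · √(π/(2α)), odd powers integrate to 0; here √(π/(2α)) = 1.0669. Derivatives: Ψ′ = (ik − 2αx)·Ψ, Ψ″ = ((ik − 2αx)² − 2α)·Ψ; the odd-in-x pieces drop out.
⟨T⟩ = 0.47867.

0.479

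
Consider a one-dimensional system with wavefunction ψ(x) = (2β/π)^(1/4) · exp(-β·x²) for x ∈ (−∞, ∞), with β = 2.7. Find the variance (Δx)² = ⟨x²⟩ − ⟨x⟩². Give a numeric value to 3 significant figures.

0.0926

Compute ⟨x⟩ and ⟨x²⟩ separately, then (Δx)² = ⟨x²⟩ − ⟨x⟩².
Gaussian moments: ∫x^(2j)·e^(−2βx²) dx = (2j−1)!!/(4β)^j · √(π/(2β)), odd powers integrate to 0; here √(π/(2β)) = 0.76274.
⟨x⟩ = 0.0000 and ⟨x²⟩ = 0.092593.
(Δx)² = 0.092593 − (0.0000)² = 0.092593.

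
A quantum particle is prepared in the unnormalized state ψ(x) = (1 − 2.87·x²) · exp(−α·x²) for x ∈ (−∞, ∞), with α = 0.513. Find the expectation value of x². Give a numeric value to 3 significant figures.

2.63

⟨x²⟩ = ∫ x²·|ψ|² dx / ∫|ψ|² dx (integrals over the domain).
Expand each integrand as polynomial × e^(−2αx²) and use ∫x^(2j)·e^(−2αx²) dx = (2j−1)!!/(4α)^j · √(π/(2α)), odd powers → 0; here √(π/(2α)) = 1.7499.
State is unnormalized: ∫|ψ|² dx = 7.1241, and ∫ψ*·x²·ψ dx = 18.719, so ⟨x²⟩ = 18.719 / 7.1241.
⟨x²⟩ = 2.6275.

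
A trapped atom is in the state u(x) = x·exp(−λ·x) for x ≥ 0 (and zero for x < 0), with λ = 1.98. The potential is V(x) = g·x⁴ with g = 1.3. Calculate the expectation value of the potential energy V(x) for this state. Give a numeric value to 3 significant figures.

1.90

⟨V⟩ = ∫ V(x)·|u|² dx / ∫|u|² dx.
Every integrand reduces to terms xʲ·e^(−2λx) on [0, ∞); use ∫₀^∞ xʲ·e^(−2λx) dx = j!/(2λ)^(j+1).
State is unnormalized: ∫|u|² dx = 0.032207, and ∫u*·V(x)·u dx = 0.061293, so ⟨V⟩ = 0.061293 / 0.032207.
⟨V⟩ = 1.9031.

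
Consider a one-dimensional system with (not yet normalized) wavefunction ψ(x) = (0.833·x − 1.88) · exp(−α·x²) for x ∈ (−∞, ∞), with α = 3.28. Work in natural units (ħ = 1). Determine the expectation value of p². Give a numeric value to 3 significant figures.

3.38

p² ψ = −ħ² d²ψ/dx²; ⟨p²⟩ = −ħ² ∫ ψ*·ψ'' dx / ∫|ψ|² dx.
Expand each integrand as polynomial × e^(−2αx²) and use ∫x^(2j)·e^(−2αx²) dx = (2j−1)!!/(4α)^j · √(π/(2α)), odd powers → 0; here √(π/(2α)) = 0.69203. Differentiate with the product rule, d/dx e^(−αx²) = −2αx·e^(−αx²).
State is unnormalized: ∫|ψ|² dx = 2.4825, and ∫ψ*·(−ħ² ψ'') dx = 8.3827, so ⟨p²⟩ = 8.3827 / 2.4825.
⟨p²⟩ = 3.3767.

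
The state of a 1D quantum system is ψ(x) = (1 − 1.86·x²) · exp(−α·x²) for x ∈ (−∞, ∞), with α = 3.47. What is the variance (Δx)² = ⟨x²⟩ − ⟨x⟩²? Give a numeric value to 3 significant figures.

Compute ⟨x⟩ and ⟨x²⟩ separately, then (Δx)² = ⟨x²⟩ − ⟨x⟩².
Expand each integrand as polynomial × e^(−2αx²) and use ∫x^(2j)·e^(−2αx²) dx = (2j−1)!!/(4α)^j · √(π/(2α)), odd powers → 0; here √(π/(2α)) = 0.67281.
Normalization: ∫|ψ|² dx = 0.52874.
⟨x⟩ = 0.0000 and ⟨x²⟩ = 0.042660.
(Δx)² = 0.042660 − (0.0000)² = 0.042660.

0.0427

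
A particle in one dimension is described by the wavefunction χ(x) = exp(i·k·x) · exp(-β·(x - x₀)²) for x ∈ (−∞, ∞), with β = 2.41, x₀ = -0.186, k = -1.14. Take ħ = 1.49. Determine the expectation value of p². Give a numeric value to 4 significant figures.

8.236

p² χ = −ħ² d²χ/dx²; ⟨p²⟩ = −ħ² ∫ χ*·χ'' dx / ∫|χ|² dx.
Gaussian moments (u = x − x₀): ∫u^(2j)·e^(−2βu²) du = (2j−1)!!/(4β)^j · √(π/(2β)), odd powers integrate to 0; here √(π/(2β)) = 0.80733. Derivatives: χ′ = (ik − 2βu)·χ, χ″ = ((ik − 2βu)² − 2β)·χ; the odd-in-u pieces drop out.
State is unnormalized: ∫|χ|² dx = 0.80733, and ∫χ*·(−ħ² χ'') dx = 6.6489, so ⟨p²⟩ = 6.6489 / 0.80733.
⟨p²⟩ = 8.2357.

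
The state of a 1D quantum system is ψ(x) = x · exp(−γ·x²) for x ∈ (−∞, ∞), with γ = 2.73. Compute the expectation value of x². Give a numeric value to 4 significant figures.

⟨x²⟩ = ∫ x²·|ψ|² dx / ∫|ψ|² dx (integrals over the domain).
Expand each integrand as polynomial × e^(−2γx²) and use ∫x^(2j)·e^(−2γx²) dx = (2j−1)!!/(4γ)^j · √(π/(2γ)), odd powers → 0; here √(π/(2γ)) = 0.75854.
State is unnormalized: ∫|ψ|² dx = 0.069463, and ∫ψ*·x²·ψ dx = 0.019083, so ⟨x²⟩ = 0.019083 / 0.069463.
⟨x²⟩ = 0.27473.

0.2747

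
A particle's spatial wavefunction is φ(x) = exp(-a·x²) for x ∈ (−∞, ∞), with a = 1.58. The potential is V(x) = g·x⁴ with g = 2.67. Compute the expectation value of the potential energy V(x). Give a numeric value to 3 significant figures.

0.201

⟨V⟩ = ∫ V(x)·|φ|² dx / ∫|φ|² dx.
Gaussian moments: ∫x^(2j)·e^(−2ax²) dx = (2j−1)!!/(4a)^j · √(π/(2a)), odd powers integrate to 0; here √(π/(2a)) = 0.99708.
State is unnormalized: ∫|φ|² dx = 0.99708, and ∫φ*·V(x)·φ dx = 0.19995, so ⟨V⟩ = 0.19995 / 0.99708.
⟨V⟩ = 0.20054.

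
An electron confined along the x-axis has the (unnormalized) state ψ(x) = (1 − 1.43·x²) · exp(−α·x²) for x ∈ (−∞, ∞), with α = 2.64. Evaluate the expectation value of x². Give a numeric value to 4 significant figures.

⟨x²⟩ = ∫ x²·|ψ|² dx / ∫|ψ|² dx (integrals over the domain).
Expand each integrand as polynomial × e^(−2αx²) and use ∫x^(2j)·e^(−2αx²) dx = (2j−1)!!/(4α)^j · √(π/(2α)), odd powers → 0; here √(π/(2α)) = 0.77136.
State is unnormalized: ∫|ψ|² dx = 0.60489, and ∫ψ*·x²·ψ dx = 0.033788, so ⟨x²⟩ = 0.033788 / 0.60489.
⟨x²⟩ = 0.055859.

0.05586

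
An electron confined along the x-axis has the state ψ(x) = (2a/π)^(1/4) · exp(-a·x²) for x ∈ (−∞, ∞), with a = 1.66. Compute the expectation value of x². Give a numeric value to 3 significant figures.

0.151

⟨x²⟩ = ∫ x²·|ψ|² dx (integrals over the domain).
Gaussian moments: ∫x^(2j)·e^(−2ax²) dx = (2j−1)!!/(4a)^j · √(π/(2a)), odd powers integrate to 0; here √(π/(2a)) = 0.97276.
⟨x²⟩ = 0.15060.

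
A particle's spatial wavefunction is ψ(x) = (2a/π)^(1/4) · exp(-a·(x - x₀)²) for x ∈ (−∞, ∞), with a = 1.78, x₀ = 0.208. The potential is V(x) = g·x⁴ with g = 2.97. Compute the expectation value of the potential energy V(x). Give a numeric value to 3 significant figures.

0.290

⟨V⟩ = ∫ V(x)·|ψ|² dx.
Gaussian moments (u = x − x₀): ∫u^(2j)·e^(−2au²) du = (2j−1)!!/(4a)^j · √(π/(2a)), odd powers integrate to 0; here √(π/(2a)) = 0.93940.
⟨V⟩ = 0.28960.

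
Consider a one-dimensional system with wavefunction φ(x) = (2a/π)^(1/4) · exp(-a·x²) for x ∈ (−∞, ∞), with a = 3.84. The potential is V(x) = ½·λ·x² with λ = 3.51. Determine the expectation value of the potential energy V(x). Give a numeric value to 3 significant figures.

0.114

⟨V⟩ = ∫ V(x)·|φ|² dx.
Gaussian moments: ∫x^(2j)·e^(−2ax²) dx = (2j−1)!!/(4a)^j · √(π/(2a)), odd powers integrate to 0; here √(π/(2a)) = 0.63958.
⟨V⟩ = 0.11426.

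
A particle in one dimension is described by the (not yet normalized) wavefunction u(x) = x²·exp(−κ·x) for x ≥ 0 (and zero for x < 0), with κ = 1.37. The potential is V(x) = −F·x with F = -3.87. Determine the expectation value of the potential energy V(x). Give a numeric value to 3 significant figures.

⟨V⟩ = ∫ V(x)·|u|² dx / ∫|u|² dx.
Every integrand reduces to terms xʲ·e^(−2κx) on [0, ∞); use ∫₀^∞ xʲ·e^(−2κx) dx = j!/(2κ)^(j+1).
State is unnormalized: ∫|u|² dx = 0.15540, and ∫u*·V(x)·u dx = 1.0975, so ⟨V⟩ = 1.0975 / 0.15540.
⟨V⟩ = 7.0620.

7.06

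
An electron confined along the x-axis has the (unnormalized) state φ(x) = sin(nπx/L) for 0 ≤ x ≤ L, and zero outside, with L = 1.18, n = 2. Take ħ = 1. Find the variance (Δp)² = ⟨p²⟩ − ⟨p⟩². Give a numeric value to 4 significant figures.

Compute ⟨p⟩ and ⟨p²⟩ separately; (Δp)² = ⟨p²⟩ − ⟨p⟩².
d/dx sin(nπx/L) = (nπ/L)·cos(nπx/L) and d²/dx² sin(nπx/L) = −(nπ/L)²·sin(nπx/L); on 0 ≤ x ≤ L, ∫sin²(nπx/L) dx = L/2 and ∫sin(nπx/L)·cos(nπx/L) dx = 0.
Normalization: ∫|φ|² dx = 0.59000.
⟨p⟩ = 0.0000 and ⟨p²⟩ = 28.353.
(Δp)² = 28.353 − (0.0000)² = 28.353.

28.35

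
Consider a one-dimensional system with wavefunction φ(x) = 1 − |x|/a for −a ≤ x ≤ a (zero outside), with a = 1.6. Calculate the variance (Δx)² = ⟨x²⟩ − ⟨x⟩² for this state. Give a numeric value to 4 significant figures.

Compute ⟨x⟩ and ⟨x²⟩ separately, then (Δx)² = ⟨x²⟩ − ⟨x⟩².
φ is even, so ∫ over [−a, a] = 2∫₀ᵃ with φ = 1 − x/a there: ∫₀ᵃ (1 − x/a)² dx = a/3, ∫₀ᵃ x²(1 − x/a)² dx = a³/30, ∫₀ᵃ x⁴(1 − x/a)² dx = a⁵/105.
Normalization: ∫|φ|² dx = 1.0667.
⟨x⟩ = 0.0000 and ⟨x²⟩ = 0.25600.
(Δx)² = 0.25600 − (0.0000)² = 0.25600.

0.2560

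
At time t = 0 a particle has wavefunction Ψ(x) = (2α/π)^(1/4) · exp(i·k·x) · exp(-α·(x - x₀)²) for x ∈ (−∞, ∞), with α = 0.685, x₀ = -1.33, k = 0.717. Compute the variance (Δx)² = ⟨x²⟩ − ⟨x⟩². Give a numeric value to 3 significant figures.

0.365

Compute ⟨x⟩ and ⟨x²⟩ separately, then (Δx)² = ⟨x²⟩ − ⟨x⟩².
Gaussian moments (u = x − x₀): ∫u^(2j)·e^(−2αu²) du = (2j−1)!!/(4α)^j · √(π/(2α)), odd powers integrate to 0; here √(π/(2α)) = 1.5143.
⟨x⟩ = -1.3300 and ⟨x²⟩ = 2.1339.
(Δx)² = 2.1339 − (-1.3300)² = 0.36496.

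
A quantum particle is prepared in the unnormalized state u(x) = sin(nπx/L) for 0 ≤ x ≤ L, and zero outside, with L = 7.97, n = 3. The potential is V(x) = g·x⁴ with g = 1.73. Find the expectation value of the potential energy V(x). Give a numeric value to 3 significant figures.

1.32e+03

⟨V⟩ = ∫ V(x)·|u|² dx / ∫|u|² dx.
With sin²θ = (1 − cos2θ)/2 on 0 ≤ x ≤ L: ∫sin²(nπx/L) dx = L/2, ∫x·sin²(nπx/L) dx = L²/4, ∫x²·sin²(nπx/L) dx = L³·(1/6 − 1/(4n²π²)); higher powers xᵏ the same way, integrating xᵏ·cos(2nπx/L) by parts.
State is unnormalized: ∫|u|² dx = 3.9850, and ∫u*·V(x)·u dx = 5255.5, so ⟨V⟩ = 5255.5 / 3.9850.
⟨V⟩ = 1318.8.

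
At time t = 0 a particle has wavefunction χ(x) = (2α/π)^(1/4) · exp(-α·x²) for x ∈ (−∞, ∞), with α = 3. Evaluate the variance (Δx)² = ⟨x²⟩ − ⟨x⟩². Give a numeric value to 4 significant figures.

Compute ⟨x⟩ and ⟨x²⟩ separately, then (Δx)² = ⟨x²⟩ − ⟨x⟩².
Gaussian moments: ∫x^(2j)·e^(−2αx²) dx = (2j−1)!!/(4α)^j · √(π/(2α)), odd powers integrate to 0; here √(π/(2α)) = 0.72360.
⟨x⟩ = 0.0000 and ⟨x²⟩ = 0.083333.
(Δx)² = 0.083333 − (0.0000)² = 0.083333.

0.08333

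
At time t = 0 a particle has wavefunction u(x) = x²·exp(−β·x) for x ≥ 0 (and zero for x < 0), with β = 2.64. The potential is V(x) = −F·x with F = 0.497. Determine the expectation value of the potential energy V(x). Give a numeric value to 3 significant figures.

⟨V⟩ = ∫ V(x)·|u|² dx / ∫|u|² dx.
Every integrand reduces to terms xʲ·e^(−2βx) on [0, ∞); use ∫₀^∞ xʲ·e^(−2βx) dx = j!/(2β)^(j+1).
State is unnormalized: ∫|u|² dx = 0.0058485, and ∫u*·V(x)·u dx = -0.0027525, so ⟨V⟩ = -0.0027525 / 0.0058485.
⟨V⟩ = -0.47064.

-0.471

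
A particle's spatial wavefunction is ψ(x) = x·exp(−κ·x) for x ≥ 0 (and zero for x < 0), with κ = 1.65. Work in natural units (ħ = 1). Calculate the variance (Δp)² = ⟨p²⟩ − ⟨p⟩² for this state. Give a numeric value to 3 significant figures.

2.72

Compute ⟨p⟩ and ⟨p²⟩ separately; (Δp)² = ⟨p²⟩ − ⟨p⟩².
Differentiate x·exp(−κ·x) with the product rule; every integrand then reduces to terms xʲ·e^(−2κx) on [0, ∞), with ∫₀^∞ xʲ·e^(−2κx) dx = j!/(2κ)^(j+1).
Normalization: ∫|ψ|² dx = 0.055653.
⟨p⟩ = 0.0000 and ⟨p²⟩ = 2.7225.
(Δp)² = 2.7225 − (0.0000)² = 2.7225.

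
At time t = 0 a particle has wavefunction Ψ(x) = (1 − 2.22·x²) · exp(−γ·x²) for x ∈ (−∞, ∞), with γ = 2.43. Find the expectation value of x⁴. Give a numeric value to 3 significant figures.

0.0246

⟨x⁴⟩ = ∫ x⁴·|Ψ|² dx / ∫|Ψ|² dx (integrals over the domain).
Expand each integrand as polynomial × e^(−2γx²) and use ∫x^(2j)·e^(−2γx²) dx = (2j−1)!!/(4γ)^j · √(π/(2γ)), odd powers → 0; here √(π/(2γ)) = 0.80400.
State is unnormalized: ∫|Ψ|² dx = 0.56256, and ∫Ψ*·x⁴·Ψ dx = 0.013832, so ⟨x⁴⟩ = 0.013832 / 0.56256.
⟨x⁴⟩ = 0.024587.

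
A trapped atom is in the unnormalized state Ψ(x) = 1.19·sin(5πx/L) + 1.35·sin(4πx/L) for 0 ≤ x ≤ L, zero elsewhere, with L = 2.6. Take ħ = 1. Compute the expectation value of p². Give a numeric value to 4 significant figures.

p² Ψ = −ħ² d²Ψ/dx²; ⟨p²⟩ = −ħ² ∫ Ψ*·Ψ'' dx / ∫|Ψ|² dx.
d²/dx² sin(jπx/L) = −(jπ/L)²·sin(jπx/L); on 0 ≤ x ≤ L, ∫sin²(jπx/L) dx = L/2 and ∫sin(jπx/L)·sin(lπx/L) dx = 0 for j ≠ l, so only diagonal terms survive in ∫|Ψ|² and ∫Ψ·Ψ″; ∫Ψ·Ψ′ dx = [Ψ²/2] between the walls = 0.
State is unnormalized: ∫|Ψ|² dx = 4.2102, and ∫Ψ*·(−ħ² Ψ'') dx = 122.54, so ⟨p²⟩ = 122.54 / 4.2102.
⟨p²⟩ = 29.106.

29.11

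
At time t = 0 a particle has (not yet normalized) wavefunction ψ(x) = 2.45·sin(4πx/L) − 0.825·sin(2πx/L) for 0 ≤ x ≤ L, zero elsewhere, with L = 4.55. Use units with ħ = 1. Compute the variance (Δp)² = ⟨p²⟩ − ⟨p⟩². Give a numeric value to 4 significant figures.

Compute ⟨p⟩ and ⟨p²⟩ separately; (Δp)² = ⟨p²⟩ − ⟨p⟩².
d²/dx² sin(jπx/L) = −(jπ/L)²·sin(jπx/L); on 0 ≤ x ≤ L, ∫sin²(jπx/L) dx = L/2 and ∫sin(jπx/L)·sin(lπx/L) dx = 0 for j ≠ l, so only diagonal terms survive in ∫|ψ|² and ∫ψ·ψ″; ∫ψ·ψ′ dx = [ψ²/2] between the walls = 0.
Normalization: ∫|ψ|² dx = 15.204.
⟨p⟩ = 0.0000 and ⟨p²⟩ = 7.0451.
(Δp)² = 7.0451 − (0.0000)² = 7.0451.

7.045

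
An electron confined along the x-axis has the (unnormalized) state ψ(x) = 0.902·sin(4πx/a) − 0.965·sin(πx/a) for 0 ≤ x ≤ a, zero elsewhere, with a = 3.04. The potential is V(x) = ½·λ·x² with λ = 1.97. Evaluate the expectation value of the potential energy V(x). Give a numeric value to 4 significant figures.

2.906

⟨V⟩ = ∫ V(x)·|ψ|² dx / ∫|ψ|² dx.
On 0 ≤ x ≤ a (j ≠ l): ∫sin²(jπx/a) dx = a/2, ∫sin(jπx/a)·sin(lπx/a) dx = 0; diagonal moments ∫x·sin²(jπx/a) dx = a²/4, ∫x²·sin²(jπx/a) dx = a³·(1/6 − 1/(4j²π²)); cross terms ∫x·sin(jπx/a)·sin(lπx/a) dx = 0 for j + l even and −4jla²/(π²(j² − l²)²) for j + l odd, ∫x²·sin(jπx/a)·sin(lπx/a) dx = (−1)^(j+l)·4jla³/(π²(j² − l²)²); higher powers the same way via product-to-sum and parts.
State is unnormalized: ∫|ψ|² dx = 2.6521, and ∫ψ*·V(x)·ψ dx = 7.7062, so ⟨V⟩ = 7.7062 / 2.6521.
⟨V⟩ = 2.9056.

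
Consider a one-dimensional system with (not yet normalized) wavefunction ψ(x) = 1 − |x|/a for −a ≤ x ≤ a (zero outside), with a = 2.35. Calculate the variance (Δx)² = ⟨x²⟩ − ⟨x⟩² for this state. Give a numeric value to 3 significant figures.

0.552

Compute ⟨x⟩ and ⟨x²⟩ separately, then (Δx)² = ⟨x²⟩ − ⟨x⟩².
ψ is even, so ∫ over [−a, a] = 2∫₀ᵃ with ψ = 1 − x/a there: ∫₀ᵃ (1 − x/a)² dx = a/3, ∫₀ᵃ x²(1 − x/a)² dx = a³/30, ∫₀ᵃ x⁴(1 − x/a)² dx = a⁵/105.
Normalization: ∫|ψ|² dx = 1.5667.
⟨x⟩ = 0.0000 and ⟨x²⟩ = 0.55225.
(Δx)² = 0.55225 − (0.0000)² = 0.55225.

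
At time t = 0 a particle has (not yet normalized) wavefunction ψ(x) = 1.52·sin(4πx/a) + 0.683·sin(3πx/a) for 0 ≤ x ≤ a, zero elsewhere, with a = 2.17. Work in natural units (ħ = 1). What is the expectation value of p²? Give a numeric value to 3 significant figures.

p² ψ = −ħ² d²ψ/dx²; ⟨p²⟩ = −ħ² ∫ ψ*·ψ'' dx / ∫|ψ|² dx.
d²/dx² sin(jπx/a) = −(jπ/a)²·sin(jπx/a); on 0 ≤ x ≤ a, ∫sin²(jπx/a) dx = a/2 and ∫sin(jπx/a)·sin(lπx/a) dx = 0 for j ≠ l, so only diagonal terms survive in ∫|ψ|² and ∫ψ·ψ″; ∫ψ·ψ′ dx = [ψ²/2] between the walls = 0.
State is unnormalized: ∫|ψ|² dx = 3.0129, and ∫ψ*·(−ħ² ψ'') dx = 93.613, so ⟨p²⟩ = 93.613 / 3.0129.
⟨p²⟩ = 31.070.

31.1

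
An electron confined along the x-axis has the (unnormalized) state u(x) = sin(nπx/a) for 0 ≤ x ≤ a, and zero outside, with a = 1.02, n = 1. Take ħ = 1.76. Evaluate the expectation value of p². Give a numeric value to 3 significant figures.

29.4

p² u = −ħ² d²u/dx²; ⟨p²⟩ = −ħ² ∫ u*·u'' dx / ∫|u|² dx.
d/dx sin(nπx/a) = (nπ/a)·cos(nπx/a) and d²/dx² sin(nπx/a) = −(nπ/a)²·sin(nπx/a); on 0 ≤ x ≤ a, ∫sin²(nπx/a) dx = a/2 and ∫sin(nπx/a)·cos(nπx/a) dx = 0.
State is unnormalized: ∫|u|² dx = 0.51000, and ∫u*·(−ħ² u'') dx = 14.986, so ⟨p²⟩ = 14.986 / 0.51000.
⟨p²⟩ = 29.385.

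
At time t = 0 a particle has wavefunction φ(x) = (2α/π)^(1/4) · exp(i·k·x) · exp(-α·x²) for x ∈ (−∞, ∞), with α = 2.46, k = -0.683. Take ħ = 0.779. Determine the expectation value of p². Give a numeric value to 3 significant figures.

1.78

p² φ = −ħ² d²φ/dx²; ⟨p²⟩ = −ħ² ∫ φ*·φ'' dx.
Gaussian moments: ∫x^(2j)·e^(−2αx²) dx = (2j−1)!!/(4α)^j · √(π/(2α)), odd powers integrate to 0; here √(π/(2α)) = 0.79908. Derivatives: φ′ = (ik − 2αx)·φ, φ″ = ((ik − 2αx)² − 2α)·φ; the odd-in-x pieces drop out.
⟨p²⟩ = 1.7759.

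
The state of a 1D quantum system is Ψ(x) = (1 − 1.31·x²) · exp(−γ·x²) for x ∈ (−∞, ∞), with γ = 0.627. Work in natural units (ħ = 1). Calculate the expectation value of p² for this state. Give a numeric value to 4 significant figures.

3.204

p² Ψ = −ħ² d²Ψ/dx²; ⟨p²⟩ = −ħ² ∫ Ψ*·Ψ'' dx / ∫|Ψ|² dx.
Expand each integrand as polynomial × e^(−2γx²) and use ∫x^(2j)·e^(−2γx²) dx = (2j−1)!!/(4γ)^j · √(π/(2γ)), odd powers → 0; here √(π/(2γ)) = 1.5828. Differentiate with the product rule, d/dx e^(−γx²) = −2γx·e^(−γx²).
State is unnormalized: ∫|Ψ|² dx = 1.2248, and ∫Ψ*·(−ħ² Ψ'') dx = 3.9245, so ⟨p²⟩ = 3.9245 / 1.2248.
⟨p²⟩ = 3.2041.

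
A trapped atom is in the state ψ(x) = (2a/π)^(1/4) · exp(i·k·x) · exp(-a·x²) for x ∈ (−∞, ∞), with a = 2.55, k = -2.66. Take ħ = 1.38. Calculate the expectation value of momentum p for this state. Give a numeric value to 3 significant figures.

p ψ = −iħ dψ/dx; then ⟨p⟩ = ∫ ψ*·(pψ) dx.
Gaussian moments: ∫x^(2j)·e^(−2ax²) dx = (2j−1)!!/(4a)^j · √(π/(2a)), odd powers integrate to 0; here √(π/(2a)) = 0.78486. Derivatives: ψ′ = (ik − 2ax)·ψ, ψ″ = ((ik − 2ax)² − 2a)·ψ; the odd-in-x pieces drop out.
⟨p⟩ = -3.6708.

-3.67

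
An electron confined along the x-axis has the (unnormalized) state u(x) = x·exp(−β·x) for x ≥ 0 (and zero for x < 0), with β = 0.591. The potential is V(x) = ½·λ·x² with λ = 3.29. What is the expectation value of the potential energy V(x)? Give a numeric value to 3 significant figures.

14.1

⟨V⟩ = ∫ V(x)·|u|² dx / ∫|u|² dx.
Every integrand reduces to terms xʲ·e^(−2βx) on [0, ∞); use ∫₀^∞ xʲ·e^(−2βx) dx = j!/(2β)^(j+1).
State is unnormalized: ∫|u|² dx = 1.2111, and ∫u*·V(x)·u dx = 17.112, so ⟨V⟩ = 17.112 / 1.2111.
⟨V⟩ = 14.129.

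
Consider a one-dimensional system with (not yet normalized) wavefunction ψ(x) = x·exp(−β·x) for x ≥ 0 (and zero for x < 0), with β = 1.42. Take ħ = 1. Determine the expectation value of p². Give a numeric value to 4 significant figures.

p² ψ = −ħ² d²ψ/dx²; ⟨p²⟩ = −ħ² ∫ ψ*·ψ'' dx / ∫|ψ|² dx.
Differentiate x·exp(−β·x) with the product rule; every integrand then reduces to terms xʲ·e^(−2βx) on [0, ∞), with ∫₀^∞ xʲ·e^(−2βx) dx = j!/(2β)^(j+1).
State is unnormalized: ∫|ψ|² dx = 0.087312, and ∫ψ*·(−ħ² ψ'') dx = 0.17606, so ⟨p²⟩ = 0.17606 / 0.087312.
⟨p²⟩ = 2.0164.

2.016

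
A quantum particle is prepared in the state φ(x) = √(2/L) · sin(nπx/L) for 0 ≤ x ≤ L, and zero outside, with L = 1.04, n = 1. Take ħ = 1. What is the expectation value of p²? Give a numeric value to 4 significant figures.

9.125

p² φ = −ħ² d²φ/dx²; ⟨p²⟩ = −ħ² ∫ φ*·φ'' dx.
d/dx sin(nπx/L) = (nπ/L)·cos(nπx/L) and d²/dx² sin(nπx/L) = −(nπ/L)²·sin(nπx/L); on 0 ≤ x ≤ L, ∫sin²(nπx/L) dx = L/2 and ∫sin(nπx/L)·cos(nπx/L) dx = 0.
⟨p²⟩ = 9.1250.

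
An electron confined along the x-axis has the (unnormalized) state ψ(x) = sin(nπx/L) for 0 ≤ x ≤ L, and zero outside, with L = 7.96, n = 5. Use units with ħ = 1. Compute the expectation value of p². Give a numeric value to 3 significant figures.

3.89

p² ψ = −ħ² d²ψ/dx²; ⟨p²⟩ = −ħ² ∫ ψ*·ψ'' dx / ∫|ψ|² dx.
d/dx sin(nπx/L) = (nπ/L)·cos(nπx/L) and d²/dx² sin(nπx/L) = −(nπ/L)²·sin(nπx/L); on 0 ≤ x ≤ L, ∫sin²(nπx/L) dx = L/2 and ∫sin(nπx/L)·cos(nπx/L) dx = 0.
State is unnormalized: ∫|ψ|² dx = 3.9800, and ∫ψ*·(−ħ² ψ'') dx = 15.499, so ⟨p²⟩ = 15.499 / 3.9800.
⟨p²⟩ = 3.8942.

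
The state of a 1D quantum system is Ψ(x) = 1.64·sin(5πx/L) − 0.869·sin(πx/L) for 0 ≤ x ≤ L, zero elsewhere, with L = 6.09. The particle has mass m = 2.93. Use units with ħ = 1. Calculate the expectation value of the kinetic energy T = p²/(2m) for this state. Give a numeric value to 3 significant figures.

0.896

T = −(ħ²/2m) d²/dx², so ⟨T⟩ = −(ħ²/2m) ∫ Ψ*·Ψ'' dx / ∫|Ψ|² dx; with m = 2.93.
d²/dx² sin(jπx/L) = −(jπ/L)²·sin(jπx/L); on 0 ≤ x ≤ L, ∫sin²(jπx/L) dx = L/2 and ∫sin(jπx/L)·sin(lπx/L) dx = 0 for j ≠ l, so only diagonal terms survive in ∫|Ψ|² and ∫Ψ·Ψ″; ∫Ψ·Ψ′ dx = [Ψ²/2] between the walls = 0.
State is unnormalized: ∫|Ψ|² dx = 10.489, and ∫Ψ*·(−ħ²/2m · Ψ'') dx = 9.4023, so ⟨T⟩ = 9.4023 / 10.489.
⟨T⟩ = 0.89637.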